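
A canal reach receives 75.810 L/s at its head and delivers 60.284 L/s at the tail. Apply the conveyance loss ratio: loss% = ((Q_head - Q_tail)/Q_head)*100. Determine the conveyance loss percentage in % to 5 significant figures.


loss = ((75.810 - 60.284)/75.810)*100 = 20.480 %
Therefore the conveyance loss percentage = 20.480 %.


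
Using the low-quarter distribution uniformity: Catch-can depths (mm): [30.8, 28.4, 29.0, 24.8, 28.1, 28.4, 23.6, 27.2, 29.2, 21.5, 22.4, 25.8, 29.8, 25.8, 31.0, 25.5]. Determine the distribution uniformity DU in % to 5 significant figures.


Approach: apply the low-quarter distribution uniformity, DU = (mean of lowest quarter of readings / overall mean)*100.
sorted lowest 4 of 16: [21.5, 22.4, 23.6, 24.8] -> mean = 23.07500 mm
overall mean = 26.95625 mm
DU = (23.07500/26.95625)*100 = 85.602 %
Therefore the distribution uniformity DU = 85.602 %.


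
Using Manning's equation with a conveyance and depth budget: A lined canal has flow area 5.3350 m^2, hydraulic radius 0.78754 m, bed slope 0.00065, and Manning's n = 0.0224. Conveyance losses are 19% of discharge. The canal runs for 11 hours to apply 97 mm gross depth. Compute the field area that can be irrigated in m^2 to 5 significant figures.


Approach: apply Manning's equation with a conveyance and depth budget, Q = (1/n)*A*R^(2/3)*S^(1/2); Q_field = Q*(1-loss); Area = Q_field*t/(d/1000).
Step 1 — canal discharge (Manning's equation):
  Q = (1/0.0224) * 5.3350 * 0.78754^(2/3) * 0.00065^(1/2) = 5.178351 m^3/s
Step 2 — delivered flow: Q_field = 5.178351*(1 - 19/100) = 4.194464 m^3/s
Step 3 — volume delivered: V = 4.194464 * 11*3600 = 166100.8 m^3
Step 4 — area served: A = V / (depth/1000) = 166100.8 / 0.097 = 1712400 m^2
Therefore the field area that can be irrigated = 1712400 m^2.


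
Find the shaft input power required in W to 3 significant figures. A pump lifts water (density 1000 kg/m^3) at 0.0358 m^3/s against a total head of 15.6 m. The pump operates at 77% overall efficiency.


Approach: apply hydraulic power then efficiency conversion, P = rho*g*Q*H; P_in = P/eta.
Step 1 — hydraulic power (P = rho*g*Q*H):
  P = 1000 * 9.81 * 0.0358 * 15.6 = 5478.7 W
Step 2 — input power: P_in = P/eta = 5478.7 / 0.77 = 7120 W
Therefore the shaft input power required = 7120 W.


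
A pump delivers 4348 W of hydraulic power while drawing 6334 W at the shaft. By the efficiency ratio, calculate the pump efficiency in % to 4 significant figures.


Approach: apply the efficiency ratio, eta = (P_out/P_in)*100.
eta = (4348 / 6334) * 100 = 68.65 %
Therefore the pump efficiency = 68.65 %.


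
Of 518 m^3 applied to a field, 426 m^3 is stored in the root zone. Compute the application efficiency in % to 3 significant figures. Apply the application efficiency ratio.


Approach: apply the application efficiency ratio, Ea = (stored/applied)*100.
Ea = (426/518)*100 = 82.2 %
Therefore the application efficiency = 82.2 %.


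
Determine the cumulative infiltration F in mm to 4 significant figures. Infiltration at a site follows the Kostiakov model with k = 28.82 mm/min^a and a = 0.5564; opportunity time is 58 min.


Approach: apply the Kostiakov infiltration equation, F = k*t^a.
F = 28.82 * 58^0.5564 = 276.0 mm
Therefore the cumulative infiltration F = 276.0 mm.


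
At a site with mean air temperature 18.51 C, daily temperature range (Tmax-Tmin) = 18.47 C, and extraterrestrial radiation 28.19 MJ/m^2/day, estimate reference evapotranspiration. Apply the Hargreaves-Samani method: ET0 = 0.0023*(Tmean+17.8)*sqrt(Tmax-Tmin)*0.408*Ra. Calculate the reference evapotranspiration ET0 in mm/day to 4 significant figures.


ET0 = 0.0023*(18.51+17.8)*sqrt(18.47)*0.408*28.19 = 4.128 mm/day
Therefore the reference evapotranspiration ET0 = 4.128 mm/day.


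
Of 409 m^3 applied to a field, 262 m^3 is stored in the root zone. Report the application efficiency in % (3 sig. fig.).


Approach: apply the application efficiency ratio, Ea = (stored/applied)*100.
Ea = (262/409)*100 = 64.1 %
Therefore the application efficiency = 64.1 %.


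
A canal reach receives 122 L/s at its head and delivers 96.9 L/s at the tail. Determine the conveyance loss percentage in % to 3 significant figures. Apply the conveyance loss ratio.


Approach: apply the conveyance loss ratio, loss% = ((Q_head - Q_tail)/Q_head)*100.
loss = ((122 - 96.9)/122)*100 = 20.6 %
Therefore the conveyance loss percentage = 20.6 %.


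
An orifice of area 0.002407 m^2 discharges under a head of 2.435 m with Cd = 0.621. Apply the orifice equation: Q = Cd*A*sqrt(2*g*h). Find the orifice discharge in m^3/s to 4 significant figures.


Q = 0.621 * 0.002407 * sqrt(2*9.81*2.435) = 0.01033 m^3/s
Therefore the orifice discharge = 0.01033 m^3/s.


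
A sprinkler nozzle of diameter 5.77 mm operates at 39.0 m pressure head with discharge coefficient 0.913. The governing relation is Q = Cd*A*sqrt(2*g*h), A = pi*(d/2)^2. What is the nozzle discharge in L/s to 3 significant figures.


A = pi*(5.77e-3/2)^2 = 2.6148e-05 m^2
Q = 0.913 * 2.6148e-05 * sqrt(2*9.81*39.0) * 1000 = 0.660 L/s
Therefore the nozzle discharge = 0.660 L/s.


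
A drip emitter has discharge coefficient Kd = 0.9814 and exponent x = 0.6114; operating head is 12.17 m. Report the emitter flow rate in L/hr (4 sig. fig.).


Approach: apply the emitter characteristic equation, q = Kd * h^x.
q = 0.9814 * 12.17^0.6114 = 4.523 L/hr
Therefore the emitter flow rate = 4.523 L/hr.


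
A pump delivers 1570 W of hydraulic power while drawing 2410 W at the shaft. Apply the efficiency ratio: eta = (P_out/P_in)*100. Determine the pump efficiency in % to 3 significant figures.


eta = (1570 / 2410) * 100 = 65.1 %
Therefore the pump efficiency = 65.1 %.


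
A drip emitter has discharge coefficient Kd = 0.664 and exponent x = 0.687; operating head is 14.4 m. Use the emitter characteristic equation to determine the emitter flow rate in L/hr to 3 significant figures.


Approach: apply the emitter characteristic equation, q = Kd * h^x.
q = 0.664 * 14.4^0.687 = 4.15 L/hr
Therefore the emitter flow rate = 4.15 L/hr.


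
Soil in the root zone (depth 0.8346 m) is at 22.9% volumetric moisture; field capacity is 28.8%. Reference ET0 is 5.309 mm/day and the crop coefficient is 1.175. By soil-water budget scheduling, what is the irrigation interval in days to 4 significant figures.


Approach: apply soil-water budget scheduling, SMD = (FC-theta)/100*depth*1000; ETc = ET0*Kc; interval = SMD/ETc.
Step 1 — soil moisture deficit:
  SMD = (28.8 - 22.9)/100 * 0.8346 * 1000 = 49.2414 mm
Step 2 — daily crop ET (ETc = ET0*Kc):
  ETc = 5.309 * 1.175 = 6.23808 mm/day
Step 3 — irrigation interval (SMD/ETc):
  interval = 49.2414 / 6.23808 = 7.894 days
Therefore the irrigation interval = 7.894 days.


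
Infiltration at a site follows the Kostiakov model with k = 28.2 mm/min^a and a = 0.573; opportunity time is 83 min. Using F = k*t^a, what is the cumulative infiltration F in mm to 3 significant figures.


F = 28.2 * 83^0.573 = 355 mm
Therefore the cumulative infiltration F = 355 mm.


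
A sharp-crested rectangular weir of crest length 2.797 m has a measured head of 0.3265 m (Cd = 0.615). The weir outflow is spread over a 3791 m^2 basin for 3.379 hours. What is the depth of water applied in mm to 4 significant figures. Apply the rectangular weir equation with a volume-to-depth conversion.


Approach: apply the rectangular weir equation with a volume-to-depth conversion, Q = (2/3)*Cd*L*sqrt(2g)*H^1.5; d = Q*t/A * 1000.
Step 1 — weir discharge:
  Q = (2/3)*0.615*2.797*sqrt(2*9.81)*0.3265^1.5 = 0.947656 m^3/s
Step 2 — volume: V = 0.947656 * 3.379*3600 = 11527.7 m^3
Step 3 — depth: d = V/A * 1000 = 11527.7/3791 * 1000 = 3041 mm
Therefore the depth of water applied = 3041 mm.


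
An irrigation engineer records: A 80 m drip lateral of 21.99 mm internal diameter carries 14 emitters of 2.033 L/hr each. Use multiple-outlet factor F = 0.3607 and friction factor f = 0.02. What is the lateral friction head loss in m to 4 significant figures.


Approach: apply Darcy-Weisbach with the multiple-outlet F-factor, Q = n*q/(3600*1000) m^3/s; v = Q/A; hf = F*f*(L/D)*(v^2/(2g)).
Q = 14*2.033/(3600*1000) = 7.90611e-06 m^3/s
A = pi*(21.99e-3/2)^2 = 3.79787e-04 m^2, so v = Q/A = 0.0208172 m/s
hf = 0.3607*0.02*(80/0.02199)*(0.0208172^2/(2*9.81)) = 0.0005797 m
Therefore the lateral friction head loss = 0.0005797 m.


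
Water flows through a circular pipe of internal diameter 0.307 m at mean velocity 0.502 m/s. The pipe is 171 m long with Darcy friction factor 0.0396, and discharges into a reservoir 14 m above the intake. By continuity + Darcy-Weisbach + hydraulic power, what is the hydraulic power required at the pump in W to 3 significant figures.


Approach: apply continuity + Darcy-Weisbach + hydraulic power, Q = A*v; hf = f*(L/D)*(v^2/(2g)); H = static + hf; P = rho*g*Q*H.
Step 1 — flow rate (continuity, Q = A*v):
  A = pi*(0.307/2)^2 = 0.074023 m^2
  Q = 0.074023 * 0.502 = 0.037160 m^3/s
Step 2 — friction head loss (Darcy-Weisbach):
  hf = 0.0396 * (171/0.307) * (0.502^2 / (2*9.81))
  hf = 0.28331 m
Step 3 — total head: H = 14 + 0.28331 = 14.283 m
Step 4 — hydraulic power (P = rho*g*Q*H):
  P = 1000 * 9.81 * 0.037160 * 14.283 = 5210 W
Therefore the hydraulic power required at the pump = 5210 W.


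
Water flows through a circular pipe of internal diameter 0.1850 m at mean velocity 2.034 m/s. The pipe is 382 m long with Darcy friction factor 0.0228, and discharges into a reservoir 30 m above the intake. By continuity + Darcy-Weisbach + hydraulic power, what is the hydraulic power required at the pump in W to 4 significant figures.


Approach: apply continuity + Darcy-Weisbach + hydraulic power, Q = A*v; hf = f*(L/D)*(v^2/(2g)); H = static + hf; P = rho*g*Q*H.
Step 1 — flow rate (continuity, Q = A*v):
  A = pi*(0.1850/2)^2 = 0.0268803 m^2
  Q = 0.0268803 * 2.034 = 0.0546744 m^3/s
Step 2 — friction head loss (Darcy-Weisbach):
  hf = 0.0228 * (382/0.1850) * (2.034^2 / (2*9.81))
  hf = 9.92726 m
Step 3 — total head: H = 30 + 9.92726 = 39.9273 m
Step 4 — hydraulic power (P = rho*g*Q*H):
  P = 1000 * 9.81 * 0.0546744 * 39.9273 = 21420 W
Therefore the hydraulic power required at the pump = 21420 W.


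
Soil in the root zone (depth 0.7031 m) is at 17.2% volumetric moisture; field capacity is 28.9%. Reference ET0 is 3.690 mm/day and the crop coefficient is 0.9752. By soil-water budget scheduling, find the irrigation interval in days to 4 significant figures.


Approach: apply soil-water budget scheduling, SMD = (FC-theta)/100*depth*1000; ETc = ET0*Kc; interval = SMD/ETc.
Step 1 — soil moisture deficit:
  SMD = (28.9 - 17.2)/100 * 0.7031 * 1000 = 82.2627 mm
Step 2 — daily crop ET (ETc = ET0*Kc):
  ETc = 3.690 * 0.9752 = 3.59849 mm/day
Step 3 — irrigation interval (SMD/ETc):
  interval = 82.2627 / 3.59849 = 22.86 days
Therefore the irrigation interval = 22.86 days.


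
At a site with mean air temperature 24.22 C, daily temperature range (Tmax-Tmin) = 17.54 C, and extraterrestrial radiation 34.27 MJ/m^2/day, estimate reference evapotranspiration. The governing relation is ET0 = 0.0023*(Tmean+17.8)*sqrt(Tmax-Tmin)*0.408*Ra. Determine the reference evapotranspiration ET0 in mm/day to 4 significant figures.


ET0 = 0.0023*(24.22+17.8)*sqrt(17.54)*0.408*34.27 = 5.659 mm/day
Therefore the reference evapotranspiration ET0 = 5.659 mm/day.


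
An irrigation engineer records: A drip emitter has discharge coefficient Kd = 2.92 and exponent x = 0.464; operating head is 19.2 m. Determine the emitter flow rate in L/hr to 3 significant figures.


Approach: apply the emitter characteristic equation, q = Kd * h^x.
q = 2.92 * 19.2^0.464 = 11.5 L/hr
Therefore the emitter flow rate = 11.5 L/hr.


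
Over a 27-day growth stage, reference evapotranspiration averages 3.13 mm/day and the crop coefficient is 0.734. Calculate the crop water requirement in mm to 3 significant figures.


Approach: apply the crop water requirement relation, CWR = ET0 * Kc * days.
CWR = 3.13 * 0.734 * 27 = 62.0 mm
Therefore the crop water requirement = 62.0 mm.


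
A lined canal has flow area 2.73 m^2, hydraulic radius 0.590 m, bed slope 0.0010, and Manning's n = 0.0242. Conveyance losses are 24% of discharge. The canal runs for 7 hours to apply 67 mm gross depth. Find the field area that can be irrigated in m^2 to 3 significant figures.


Approach: apply Manning's equation with a conveyance and depth budget, Q = (1/n)*A*R^(2/3)*S^(1/2); Q_field = Q*(1-loss); Area = Q_field*t/(d/1000).
Step 1 — canal discharge (Manning's equation):
  Q = (1/0.0242) * 2.73 * 0.590^(2/3) * 0.0010^(1/2) = 2.5095 m^3/s
Step 2 — delivered flow: Q_field = 2.5095*(1 - 24/100) = 1.9072 m^3/s
Step 3 — volume delivered: V = 1.9072 * 7*3600 = 48061 m^3
Step 4 — area served: A = V / (depth/1000) = 48061 / 0.067 = 717000 m^2
Therefore the field area that can be irrigated = 717000 m^2.


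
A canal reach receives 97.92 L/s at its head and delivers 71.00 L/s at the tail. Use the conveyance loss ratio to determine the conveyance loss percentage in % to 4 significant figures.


Approach: apply the conveyance loss ratio, loss% = ((Q_head - Q_tail)/Q_head)*100.
loss = ((97.92 - 71.00)/97.92)*100 = 27.49 %
Therefore the conveyance loss percentage = 27.49 %.


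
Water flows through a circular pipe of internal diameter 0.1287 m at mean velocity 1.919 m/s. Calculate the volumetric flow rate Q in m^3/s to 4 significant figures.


Approach: apply the continuity equation for pipe flow, Q = A * v with A = pi*(D/2)^2.
A = pi*(0.1287/2)^2 = 0.0130091 m^2
Q = 0.0130091 * 1.919 = 0.02496 m^3/s
Therefore the volumetric flow rate Q = 0.02496 m^3/s.


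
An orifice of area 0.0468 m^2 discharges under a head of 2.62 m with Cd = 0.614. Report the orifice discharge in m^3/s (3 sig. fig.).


Approach: apply the orifice equation, Q = Cd*A*sqrt(2*g*h).
Q = 0.614 * 0.0468 * sqrt(2*9.81*2.62) = 0.206 m^3/s
Therefore the orifice discharge = 0.206 m^3/s.


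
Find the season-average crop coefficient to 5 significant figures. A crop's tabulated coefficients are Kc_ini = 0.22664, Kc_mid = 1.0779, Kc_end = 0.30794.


Approach: apply a simple seasonal average, Kc_avg = (Kc_ini + Kc_mid + Kc_end)/3.
Kc_avg = (0.22664 + 1.0779 + 0.30794)/3 = 0.53749
Therefore the season-average crop coefficient = 0.53749.


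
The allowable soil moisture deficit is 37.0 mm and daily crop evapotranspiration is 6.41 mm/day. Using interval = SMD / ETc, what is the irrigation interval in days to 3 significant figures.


interval = 37.0 / 6.41 = 5.77 days
Therefore the irrigation interval = 5.77 days.


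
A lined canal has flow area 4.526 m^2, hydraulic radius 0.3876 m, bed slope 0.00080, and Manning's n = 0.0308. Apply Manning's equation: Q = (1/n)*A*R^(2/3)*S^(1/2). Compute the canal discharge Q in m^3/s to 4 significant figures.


Q = (1/0.0308) * 4.526 * 0.3876^(2/3) * 0.00080^(1/2) = 2.210 m^3/s
Therefore the canal discharge Q = 2.210 m^3/s.


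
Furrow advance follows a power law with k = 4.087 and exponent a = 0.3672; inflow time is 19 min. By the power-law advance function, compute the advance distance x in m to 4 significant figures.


Approach: apply the power-law advance function, x = k*t^a.
x = 4.087 * 19^0.3672 = 12.05 m
Therefore the advance distance x = 12.05 m.


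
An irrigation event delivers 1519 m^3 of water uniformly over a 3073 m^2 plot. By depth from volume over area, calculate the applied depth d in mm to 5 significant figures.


Approach: apply depth from volume over area, d = (V/A)*1000.
d = (1519 / 3073) * 1000 = 494.31 mm
Therefore the applied depth d = 494.31 mm.


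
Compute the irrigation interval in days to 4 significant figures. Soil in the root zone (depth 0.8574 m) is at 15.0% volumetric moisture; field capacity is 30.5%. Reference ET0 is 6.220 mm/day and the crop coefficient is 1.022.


Approach: apply soil-water budget scheduling, SMD = (FC-theta)/100*depth*1000; ETc = ET0*Kc; interval = SMD/ETc.
Step 1 — soil moisture deficit:
  SMD = (30.5 - 15.0)/100 * 0.8574 * 1000 = 132.897 mm
Step 2 — daily crop ET (ETc = ET0*Kc):
  ETc = 6.220 * 1.022 = 6.35684 mm/day
Step 3 — irrigation interval (SMD/ETc):
  interval = 132.897 / 6.35684 = 20.91 days
Therefore the irrigation interval = 20.91 days.


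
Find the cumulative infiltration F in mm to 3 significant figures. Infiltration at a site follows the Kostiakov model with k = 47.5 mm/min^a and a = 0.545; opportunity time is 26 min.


Approach: apply the Kostiakov infiltration equation, F = k*t^a.
F = 47.5 * 26^0.545 = 280 mm
Therefore the cumulative infiltration F = 280 mm.


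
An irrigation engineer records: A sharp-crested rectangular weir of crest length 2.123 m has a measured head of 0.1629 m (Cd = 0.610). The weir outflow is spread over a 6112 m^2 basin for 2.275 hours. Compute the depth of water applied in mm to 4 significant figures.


Approach: apply the rectangular weir equation with a volume-to-depth conversion, Q = (2/3)*Cd*L*sqrt(2g)*H^1.5; d = Q*t/A * 1000.
Step 1 — weir discharge:
  Q = (2/3)*0.610*2.123*sqrt(2*9.81)*0.1629^1.5 = 0.251432 m^3/s
Step 2 — volume: V = 0.251432 * 2.275*3600 = 2059.22 m^3
Step 3 — depth: d = V/A * 1000 = 2059.22/6112 * 1000 = 336.9 mm
Therefore the depth of water applied = 336.9 mm.


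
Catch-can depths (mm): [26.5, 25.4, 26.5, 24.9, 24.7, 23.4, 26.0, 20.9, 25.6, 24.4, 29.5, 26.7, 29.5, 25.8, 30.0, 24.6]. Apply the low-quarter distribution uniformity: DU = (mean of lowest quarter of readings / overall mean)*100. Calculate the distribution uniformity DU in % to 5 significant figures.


sorted lowest 4 of 16: [20.9, 23.4, 24.4, 24.6] -> mean = 23.32500 mm
overall mean = 25.90000 mm
DU = (23.32500/25.90000)*100 = 90.058 %
Therefore the distribution uniformity DU = 90.058 %.


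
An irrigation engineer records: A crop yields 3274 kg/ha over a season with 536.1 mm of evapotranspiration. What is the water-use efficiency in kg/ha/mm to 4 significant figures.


Approach: apply the water-use efficiency ratio, WUE = yield/ET.
WUE = 3274 / 536.1 = 6.107 kg/ha/mm
Therefore the water-use efficiency = 6.107 kg/ha/mm.


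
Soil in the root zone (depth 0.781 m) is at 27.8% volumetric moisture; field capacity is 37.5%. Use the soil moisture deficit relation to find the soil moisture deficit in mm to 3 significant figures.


Approach: apply the soil moisture deficit relation, SMD = (FC - theta)/100 * depth * 1000.
SMD = (37.5 - 27.8)/100 * 0.781 * 1000 = 75.8 mm
Therefore the soil moisture deficit = 75.8 mm.


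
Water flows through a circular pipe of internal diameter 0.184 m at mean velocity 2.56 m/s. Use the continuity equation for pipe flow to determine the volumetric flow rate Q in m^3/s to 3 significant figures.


Approach: apply the continuity equation for pipe flow, Q = A * v with A = pi*(D/2)^2.
A = pi*(0.184/2)^2 = 0.026590 m^2
Q = 0.026590 * 2.56 = 0.0681 m^3/s
Therefore the volumetric flow rate Q = 0.0681 m^3/s.


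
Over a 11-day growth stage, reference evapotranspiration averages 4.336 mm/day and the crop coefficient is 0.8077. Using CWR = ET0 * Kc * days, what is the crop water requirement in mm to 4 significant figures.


CWR = 4.336 * 0.8077 * 11 = 38.52 mm
Therefore the crop water requirement = 38.52 mm.


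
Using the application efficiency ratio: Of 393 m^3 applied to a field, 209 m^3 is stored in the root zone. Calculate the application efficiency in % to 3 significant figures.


Approach: apply the application efficiency ratio, Ea = (stored/applied)*100.
Ea = (209/393)*100 = 53.2 %
Therefore the application efficiency = 53.2 %.


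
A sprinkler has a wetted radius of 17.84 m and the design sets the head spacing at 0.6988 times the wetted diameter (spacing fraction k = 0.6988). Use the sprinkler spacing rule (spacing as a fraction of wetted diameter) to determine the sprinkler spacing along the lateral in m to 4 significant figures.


Approach: apply the sprinkler spacing rule (spacing as a fraction of wetted diameter), S = k*(2*R).
S = 0.6988 * (2 * 17.84) = 24.93 m
Therefore the sprinkler spacing along the lateral = 24.93 m.


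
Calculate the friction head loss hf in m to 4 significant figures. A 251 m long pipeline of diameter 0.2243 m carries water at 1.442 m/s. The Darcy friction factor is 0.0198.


Approach: apply the Darcy-Weisbach equation, hf = f*(L/D)*(v^2/(2g)).
hf = 0.0198 * (251/0.2243) * (1.442^2 / (2*9.81))
hf = 2.348 m
Therefore the friction head loss hf = 2.348 m.


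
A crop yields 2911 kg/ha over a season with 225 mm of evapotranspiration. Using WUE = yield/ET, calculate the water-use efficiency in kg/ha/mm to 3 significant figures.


WUE = 2911 / 225 = 12.9 kg/ha/mm
Therefore the water-use efficiency = 12.9 kg/ha/mm.


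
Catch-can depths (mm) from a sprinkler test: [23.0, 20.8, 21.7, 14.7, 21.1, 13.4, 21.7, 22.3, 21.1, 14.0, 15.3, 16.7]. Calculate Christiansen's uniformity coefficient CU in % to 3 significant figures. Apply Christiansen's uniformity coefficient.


Approach: apply Christiansen's uniformity coefficient, CU = (1 - mean_abs_deviation/mean)*100.
mean = 18.817 mm
mean |d_i - mean| = 3.3306 mm
CU = (1 - 3.3306/18.817)*100 = 82.3 %
Therefore Christiansen's uniformity coefficient CU = 82.3 %.


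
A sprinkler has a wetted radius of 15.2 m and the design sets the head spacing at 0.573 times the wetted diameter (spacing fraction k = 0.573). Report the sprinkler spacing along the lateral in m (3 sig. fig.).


Approach: apply the sprinkler spacing rule (spacing as a fraction of wetted diameter), S = k*(2*R).
S = 0.573 * (2 * 15.2) = 17.4 m
Therefore the sprinkler spacing along the lateral = 17.4 m.


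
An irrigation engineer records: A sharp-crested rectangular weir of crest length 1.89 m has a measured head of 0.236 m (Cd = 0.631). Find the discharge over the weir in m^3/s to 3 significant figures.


Approach: apply the rectangular weir equation, Q = (2/3)*Cd*L*sqrt(2g)*H^1.5.
Q = (2/3)*0.631*1.89*sqrt(2*9.81)*0.236^1.5 = 0.404 m^3/s
Therefore the discharge over the weir = 0.404 m^3/s.


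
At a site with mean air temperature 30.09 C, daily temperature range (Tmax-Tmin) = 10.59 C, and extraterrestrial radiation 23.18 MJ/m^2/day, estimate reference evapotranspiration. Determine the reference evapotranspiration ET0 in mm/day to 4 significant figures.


Approach: apply the Hargreaves-Samani method, ET0 = 0.0023*(Tmean+17.8)*sqrt(Tmax-Tmin)*0.408*Ra.
ET0 = 0.0023*(30.09+17.8)*sqrt(10.59)*0.408*23.18 = 3.390 mm/day
Therefore the reference evapotranspiration ET0 = 3.390 mm/day.


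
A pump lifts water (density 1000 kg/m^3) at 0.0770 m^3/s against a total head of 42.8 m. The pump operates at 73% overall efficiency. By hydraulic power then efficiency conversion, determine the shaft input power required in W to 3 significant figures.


Approach: apply hydraulic power then efficiency conversion, P = rho*g*Q*H; P_in = P/eta.
Step 1 — hydraulic power (P = rho*g*Q*H):
  P = 1000 * 9.81 * 0.0770 * 42.8 = 32330 W
Step 2 — input power: P_in = P/eta = 32330 / 0.73 = 44300 W
Therefore the shaft input power required = 44300 W.


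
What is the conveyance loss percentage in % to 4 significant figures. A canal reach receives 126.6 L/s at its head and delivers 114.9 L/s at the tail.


Approach: apply the conveyance loss ratio, loss% = ((Q_head - Q_tail)/Q_head)*100.
loss = ((126.6 - 114.9)/126.6)*100 = 9.242 %
Therefore the conveyance loss percentage = 9.242 %.


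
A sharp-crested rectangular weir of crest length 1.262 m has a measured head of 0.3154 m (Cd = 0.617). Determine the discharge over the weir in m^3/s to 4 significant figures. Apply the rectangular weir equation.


Approach: apply the rectangular weir equation, Q = (2/3)*Cd*L*sqrt(2g)*H^1.5.
Q = (2/3)*0.617*1.262*sqrt(2*9.81)*0.3154^1.5 = 0.4073 m^3/s
Therefore the discharge over the weir = 0.4073 m^3/s.


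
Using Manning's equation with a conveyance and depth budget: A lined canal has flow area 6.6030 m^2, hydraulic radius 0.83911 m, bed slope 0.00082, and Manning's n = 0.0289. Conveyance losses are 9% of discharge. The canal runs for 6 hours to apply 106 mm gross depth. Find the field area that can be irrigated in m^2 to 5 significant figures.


Approach: apply Manning's equation with a conveyance and depth budget, Q = (1/n)*A*R^(2/3)*S^(1/2); Q_field = Q*(1-loss); Area = Q_field*t/(d/1000).
Step 1 — canal discharge (Manning's equation):
  Q = (1/0.0289) * 6.6030 * 0.83911^(2/3) * 0.00082^(1/2) = 5.820536 m^3/s
Step 2 — delivered flow: Q_field = 5.820536*(1 - 9/100) = 5.296688 m^3/s
Step 3 — volume delivered: V = 5.296688 * 6*3600 = 114408.5 m^3
Step 4 — area served: A = V / (depth/1000) = 114408.5 / 0.106 = 1079300 m^2
Therefore the field area that can be irrigated = 1079300 m^2.


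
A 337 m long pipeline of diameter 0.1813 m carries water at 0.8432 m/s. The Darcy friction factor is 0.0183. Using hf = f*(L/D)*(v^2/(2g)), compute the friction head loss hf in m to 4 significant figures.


hf = 0.0183 * (337/0.1813) * (0.8432^2 / (2*9.81))
hf = 1.233 m
Therefore the friction head loss hf = 1.233 m.


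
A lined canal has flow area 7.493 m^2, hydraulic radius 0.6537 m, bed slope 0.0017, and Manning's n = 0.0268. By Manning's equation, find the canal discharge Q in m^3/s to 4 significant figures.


Approach: apply Manning's equation, Q = (1/n)*A*R^(2/3)*S^(1/2).
Q = (1/0.0268) * 7.493 * 0.6537^(2/3) * 0.0017^(1/2) = 8.683 m^3/s
Therefore the canal discharge Q = 8.683 m^3/s.


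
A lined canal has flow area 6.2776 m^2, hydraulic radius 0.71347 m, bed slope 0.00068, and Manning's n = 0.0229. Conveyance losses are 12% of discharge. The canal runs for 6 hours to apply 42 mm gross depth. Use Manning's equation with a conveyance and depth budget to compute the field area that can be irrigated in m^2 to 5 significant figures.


Approach: apply Manning's equation with a conveyance and depth budget, Q = (1/n)*A*R^(2/3)*S^(1/2); Q_field = Q*(1-loss); Area = Q_field*t/(d/1000).
Step 1 — canal discharge (Manning's equation):
  Q = (1/0.0229) * 6.2776 * 0.71347^(2/3) * 0.00068^(1/2) = 5.707726 m^3/s
Step 2 — delivered flow: Q_field = 5.707726*(1 - 12/100) = 5.022799 m^3/s
Step 3 — volume delivered: V = 5.022799 * 6*3600 = 108492.4 m^3
Step 4 — area served: A = V / (depth/1000) = 108492.4 / 0.042 = 2583200 m^2
Therefore the field area that can be irrigated = 2583200 m^2.


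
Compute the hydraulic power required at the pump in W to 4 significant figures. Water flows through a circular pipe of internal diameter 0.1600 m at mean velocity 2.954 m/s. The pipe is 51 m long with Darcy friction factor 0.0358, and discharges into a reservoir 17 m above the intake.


Approach: apply continuity + Darcy-Weisbach + hydraulic power, Q = A*v; hf = f*(L/D)*(v^2/(2g)); H = static + hf; P = rho*g*Q*H.
Step 1 — flow rate (continuity, Q = A*v):
  A = pi*(0.1600/2)^2 = 0.0201062 m^2
  Q = 0.0201062 * 2.954 = 0.0593937 m^3/s
Step 2 — friction head loss (Darcy-Weisbach):
  hf = 0.0358 * (51/0.1600) * (2.954^2 / (2*9.81))
  hf = 5.07522 m
Step 3 — total head: H = 17 + 5.07522 = 22.0752 m
Step 4 — hydraulic power (P = rho*g*Q*H):
  P = 1000 * 9.81 * 0.0593937 * 22.0752 = 12860 W
Therefore the hydraulic power required at the pump = 12860 W.


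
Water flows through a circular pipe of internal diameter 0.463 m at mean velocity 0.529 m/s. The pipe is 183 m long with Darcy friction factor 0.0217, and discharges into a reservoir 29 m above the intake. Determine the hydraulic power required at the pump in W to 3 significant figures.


Approach: apply continuity + Darcy-Weisbach + hydraulic power, Q = A*v; hf = f*(L/D)*(v^2/(2g)); H = static + hf; P = rho*g*Q*H.
Step 1 — flow rate (continuity, Q = A*v):
  A = pi*(0.463/2)^2 = 0.16837 m^2
  Q = 0.16837 * 0.529 = 0.089065 m^3/s
Step 2 — friction head loss (Darcy-Weisbach):
  hf = 0.0217 * (183/0.463) * (0.529^2 / (2*9.81))
  hf = 0.12233 m
Step 3 — total head: H = 29 + 0.12233 = 29.122 m
Step 4 — hydraulic power (P = rho*g*Q*H):
  P = 1000 * 9.81 * 0.089065 * 29.122 = 25400 W
Therefore the hydraulic power required at the pump = 25400 W.


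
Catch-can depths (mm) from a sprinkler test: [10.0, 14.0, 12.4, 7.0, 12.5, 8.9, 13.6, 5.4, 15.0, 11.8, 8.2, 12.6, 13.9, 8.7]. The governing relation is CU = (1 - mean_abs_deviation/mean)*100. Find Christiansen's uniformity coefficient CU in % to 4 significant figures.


mean = 11.0000 mm
mean |d_i - mean| = 2.54286 mm
CU = (1 - 2.54286/11.0000)*100 = 76.88 %
Therefore Christiansen's uniformity coefficient CU = 76.88 %.


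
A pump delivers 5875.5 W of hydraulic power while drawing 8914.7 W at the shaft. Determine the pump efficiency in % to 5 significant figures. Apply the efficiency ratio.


Approach: apply the efficiency ratio, eta = (P_out/P_in)*100.
eta = (5875.5 / 8914.7) * 100 = 65.908 %
Therefore the pump efficiency = 65.908 %.


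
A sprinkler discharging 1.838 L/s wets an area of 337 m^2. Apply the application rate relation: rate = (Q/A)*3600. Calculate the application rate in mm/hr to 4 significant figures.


rate = (1.838 / 337) * 3600 = 19.63 mm/hr
Therefore the application rate = 19.63 mm/hr.


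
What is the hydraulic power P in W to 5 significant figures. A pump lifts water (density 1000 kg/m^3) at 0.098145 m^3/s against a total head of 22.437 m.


Approach: apply the hydraulic power relation, P = rho*g*Q*H.
P = 1000 * 9.81 * 0.098145 * 22.437 = 21602 W
Therefore the hydraulic power P = 21602 W.


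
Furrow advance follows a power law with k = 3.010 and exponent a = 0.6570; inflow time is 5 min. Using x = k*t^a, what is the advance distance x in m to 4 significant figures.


x = 3.010 * 5^0.6570 = 8.665 m
Therefore the advance distance x = 8.665 m.


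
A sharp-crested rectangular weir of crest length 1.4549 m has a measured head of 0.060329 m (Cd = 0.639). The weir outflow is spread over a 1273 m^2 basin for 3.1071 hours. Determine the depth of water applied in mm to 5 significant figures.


Approach: apply the rectangular weir equation with a volume-to-depth conversion, Q = (2/3)*Cd*L*sqrt(2g)*H^1.5; d = Q*t/A * 1000.
Step 1 — weir discharge:
  Q = (2/3)*0.639*1.4549*sqrt(2*9.81)*0.060329^1.5 = 0.04068005 m^3/s
Step 2 — volume: V = 0.04068005 * 3.1071*3600 = 455.0291 m^3
Step 3 — depth: d = V/A * 1000 = 455.0291/1273 * 1000 = 357.45 mm
Therefore the depth of water applied = 357.45 mm.


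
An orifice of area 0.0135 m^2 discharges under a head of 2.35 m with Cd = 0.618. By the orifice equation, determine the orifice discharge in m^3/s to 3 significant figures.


Approach: apply the orifice equation, Q = Cd*A*sqrt(2*g*h).
Q = 0.618 * 0.0135 * sqrt(2*9.81*2.35) = 0.0567 m^3/s
Therefore the orifice discharge = 0.0567 m^3/s.


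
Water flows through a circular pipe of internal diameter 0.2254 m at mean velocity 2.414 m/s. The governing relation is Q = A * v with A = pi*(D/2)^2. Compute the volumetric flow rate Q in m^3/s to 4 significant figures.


A = pi*(0.2254/2)^2 = 0.0399023 m^2
Q = 0.0399023 * 2.414 = 0.09632 m^3/s
Therefore the volumetric flow rate Q = 0.09632 m^3/s.


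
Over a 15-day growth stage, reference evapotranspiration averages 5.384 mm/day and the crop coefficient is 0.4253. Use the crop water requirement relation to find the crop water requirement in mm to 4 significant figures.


Approach: apply the crop water requirement relation, CWR = ET0 * Kc * days.
CWR = 5.384 * 0.4253 * 15 = 34.35 mm
Therefore the crop water requirement = 34.35 mm.


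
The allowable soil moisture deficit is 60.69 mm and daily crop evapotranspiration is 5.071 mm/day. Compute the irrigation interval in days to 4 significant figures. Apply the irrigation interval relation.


Approach: apply the irrigation interval relation, interval = SMD / ETc.
interval = 60.69 / 5.071 = 11.97 days
Therefore the irrigation interval = 11.97 days.


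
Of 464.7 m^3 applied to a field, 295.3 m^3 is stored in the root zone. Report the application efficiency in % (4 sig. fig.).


Approach: apply the application efficiency ratio, Ea = (stored/applied)*100.
Ea = (295.3/464.7)*100 = 63.55 %
Therefore the application efficiency = 63.55 %.


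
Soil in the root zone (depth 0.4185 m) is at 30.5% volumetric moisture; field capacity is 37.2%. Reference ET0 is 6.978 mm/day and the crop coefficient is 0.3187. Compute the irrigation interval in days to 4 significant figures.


Approach: apply soil-water budget scheduling, SMD = (FC-theta)/100*depth*1000; ETc = ET0*Kc; interval = SMD/ETc.
Step 1 — soil moisture deficit:
  SMD = (37.2 - 30.5)/100 * 0.4185 * 1000 = 28.0395 mm
Step 2 — daily crop ET (ETc = ET0*Kc):
  ETc = 6.978 * 0.3187 = 2.22389 mm/day
Step 3 — irrigation interval (SMD/ETc):
  interval = 28.0395 / 2.22389 = 12.61 days
Therefore the irrigation interval = 12.61 days.


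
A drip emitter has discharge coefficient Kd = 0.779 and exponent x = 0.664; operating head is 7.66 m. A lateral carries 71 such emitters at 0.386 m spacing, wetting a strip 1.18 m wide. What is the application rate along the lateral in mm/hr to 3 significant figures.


Approach: apply the emitter equation with a lateral mass balance, q = Kd*h^x; Q = n*q; rate = Q/(n*spacing*width).
Step 1 — single emitter flow (q = Kd*h^x):
  q = 0.779 * 7.66^0.664 = 3.0107 L/hr
Step 2 — total lateral flow: Q = 71 * 3.0107 = 213.76 L/hr
Step 3 — wetted area: A = 71 * 0.386 * 1.18 = 32.339 m^2
Step 4 — application rate: Q/A = 213.76/32.339 = 6.61 mm/hr
Therefore the application rate along the lateral = 6.61 mm/hr.


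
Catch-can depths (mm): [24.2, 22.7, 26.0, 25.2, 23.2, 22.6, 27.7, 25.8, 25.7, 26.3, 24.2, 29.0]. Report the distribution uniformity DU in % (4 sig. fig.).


Approach: apply the low-quarter distribution uniformity, DU = (mean of lowest quarter of readings / overall mean)*100.
sorted lowest 3 of 12: [22.6, 22.7, 23.2] -> mean = 22.8333 mm
overall mean = 25.2167 mm
DU = (22.8333/25.2167)*100 = 90.55 %
Therefore the distribution uniformity DU = 90.55 %.


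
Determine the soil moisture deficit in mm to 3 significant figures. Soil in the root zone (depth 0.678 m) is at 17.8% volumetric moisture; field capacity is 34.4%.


Approach: apply the soil moisture deficit relation, SMD = (FC - theta)/100 * depth * 1000.
SMD = (34.4 - 17.8)/100 * 0.678 * 1000 = 113 mm
Therefore the soil moisture deficit = 113 mm.


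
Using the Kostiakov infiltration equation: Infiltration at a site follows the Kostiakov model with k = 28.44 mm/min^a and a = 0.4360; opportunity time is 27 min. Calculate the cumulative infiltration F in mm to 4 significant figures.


Approach: apply the Kostiakov infiltration equation, F = k*t^a.
F = 28.44 * 27^0.4360 = 119.7 mm
Therefore the cumulative infiltration F = 119.7 mm.


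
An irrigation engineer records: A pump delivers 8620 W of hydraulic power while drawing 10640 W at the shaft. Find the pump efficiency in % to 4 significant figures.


Approach: apply the efficiency ratio, eta = (P_out/P_in)*100.
eta = (8620 / 10640) * 100 = 81.02 %
Therefore the pump efficiency = 81.02 %.


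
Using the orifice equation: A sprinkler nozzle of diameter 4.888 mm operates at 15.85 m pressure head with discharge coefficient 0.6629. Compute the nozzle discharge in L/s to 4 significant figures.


Approach: apply the orifice equation, Q = Cd*A*sqrt(2*g*h), A = pi*(d/2)^2.
A = pi*(4.888e-3/2)^2 = 1.87652e-05 m^2
Q = 0.6629 * 1.87652e-05 * sqrt(2*9.81*15.85) * 1000 = 0.2194 L/s
Therefore the nozzle discharge = 0.2194 L/s.


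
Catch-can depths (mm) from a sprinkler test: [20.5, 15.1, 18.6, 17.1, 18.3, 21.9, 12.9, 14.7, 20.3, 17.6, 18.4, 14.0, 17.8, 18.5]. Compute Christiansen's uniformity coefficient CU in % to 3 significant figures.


Approach: apply Christiansen's uniformity coefficient, CU = (1 - mean_abs_deviation/mean)*100.
mean = 17.550 mm
mean |d_i - mean| = 1.9929 mm
CU = (1 - 1.9929/17.550)*100 = 88.6 %
Therefore Christiansen's uniformity coefficient CU = 88.6 %.


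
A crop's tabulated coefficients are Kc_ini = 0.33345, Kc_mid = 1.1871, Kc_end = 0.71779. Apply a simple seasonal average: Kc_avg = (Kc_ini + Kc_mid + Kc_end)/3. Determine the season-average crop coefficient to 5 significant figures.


Kc_avg = (0.33345 + 1.1871 + 0.71779)/3 = 0.74611
Therefore the season-average crop coefficient = 0.74611.


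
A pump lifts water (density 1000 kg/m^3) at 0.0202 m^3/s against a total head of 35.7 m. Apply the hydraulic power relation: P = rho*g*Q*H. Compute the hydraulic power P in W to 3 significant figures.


P = 1000 * 9.81 * 0.0202 * 35.7 = 7070 W
Therefore the hydraulic power P = 7070 W.


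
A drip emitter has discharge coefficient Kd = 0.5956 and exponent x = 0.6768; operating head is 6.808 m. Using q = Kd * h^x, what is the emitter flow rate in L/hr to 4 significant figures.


q = 0.5956 * 6.808^0.6768 = 2.181 L/hr
Therefore the emitter flow rate = 2.181 L/hr.


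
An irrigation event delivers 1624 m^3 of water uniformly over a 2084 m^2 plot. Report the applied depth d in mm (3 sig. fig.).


Approach: apply depth from volume over area, d = (V/A)*1000.
d = (1624 / 2084) * 1000 = 779 mm
Therefore the applied depth d = 779 mm.


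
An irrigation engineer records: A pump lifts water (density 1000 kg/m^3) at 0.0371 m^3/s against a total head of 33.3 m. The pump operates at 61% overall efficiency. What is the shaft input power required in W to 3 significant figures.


Approach: apply hydraulic power then efficiency conversion, P = rho*g*Q*H; P_in = P/eta.
Step 1 — hydraulic power (P = rho*g*Q*H):
  P = 1000 * 9.81 * 0.0371 * 33.3 = 12120 W
Step 2 — input power: P_in = P/eta = 12120 / 0.61 = 19900 W
Therefore the shaft input power required = 19900 W.


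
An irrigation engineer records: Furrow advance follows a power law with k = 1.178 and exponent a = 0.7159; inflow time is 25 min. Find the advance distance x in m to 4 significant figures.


Approach: apply the power-law advance function, x = k*t^a.
x = 1.178 * 25^0.7159 = 11.80 m
Therefore the advance distance x = 11.80 m.


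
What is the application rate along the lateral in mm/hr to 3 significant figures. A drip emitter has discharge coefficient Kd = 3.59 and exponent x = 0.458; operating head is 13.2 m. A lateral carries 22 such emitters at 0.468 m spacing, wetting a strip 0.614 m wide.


Approach: apply the emitter equation with a lateral mass balance, q = Kd*h^x; Q = n*q; rate = Q/(n*spacing*width).
Step 1 — single emitter flow (q = Kd*h^x):
  q = 3.59 * 13.2^0.458 = 11.704 L/hr
Step 2 — total lateral flow: Q = 22 * 11.704 = 257.48 L/hr
Step 3 — wetted area: A = 22 * 0.468 * 0.614 = 6.3217 m^2
Step 4 — application rate: Q/A = 257.48/6.3217 = 40.7 mm/hr
Therefore the application rate along the lateral = 40.7 mm/hr.


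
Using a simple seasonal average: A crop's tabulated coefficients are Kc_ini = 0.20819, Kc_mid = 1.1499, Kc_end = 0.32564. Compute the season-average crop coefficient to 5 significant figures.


Approach: apply a simple seasonal average, Kc_avg = (Kc_ini + Kc_mid + Kc_end)/3.
Kc_avg = (0.20819 + 1.1499 + 0.32564)/3 = 0.56124
Therefore the season-average crop coefficient = 0.56124.


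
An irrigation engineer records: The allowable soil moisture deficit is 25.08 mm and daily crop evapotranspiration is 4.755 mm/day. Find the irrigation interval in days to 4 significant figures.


Approach: apply the irrigation interval relation, interval = SMD / ETc.
interval = 25.08 / 4.755 = 5.274 days
Therefore the irrigation interval = 5.274 days.


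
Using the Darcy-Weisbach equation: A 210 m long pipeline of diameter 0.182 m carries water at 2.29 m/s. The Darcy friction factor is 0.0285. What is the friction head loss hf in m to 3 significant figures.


Approach: apply the Darcy-Weisbach equation, hf = f*(L/D)*(v^2/(2g)).
hf = 0.0285 * (210/0.182) * (2.29^2 / (2*9.81))
hf = 8.79 m
Therefore the friction head loss hf = 8.79 m.


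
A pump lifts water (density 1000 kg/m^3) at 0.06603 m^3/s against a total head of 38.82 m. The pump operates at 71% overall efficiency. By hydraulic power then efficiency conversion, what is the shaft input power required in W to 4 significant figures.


Approach: apply hydraulic power then efficiency conversion, P = rho*g*Q*H; P_in = P/eta.
Step 1 — hydraulic power (P = rho*g*Q*H):
  P = 1000 * 9.81 * 0.06603 * 38.82 = 25145.8 W
Step 2 — input power: P_in = P/eta = 25145.8 / 0.71 = 35420 W
Therefore the shaft input power required = 35420 W.
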